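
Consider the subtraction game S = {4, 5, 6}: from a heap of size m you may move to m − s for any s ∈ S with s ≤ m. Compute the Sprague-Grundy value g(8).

Build the Grundy sequence with g(k) = mex{g(k−s) : s ∈ {4, 5, 6}, s ≤ k}:
k:     0  1  2  3  4  5  6  7  8
g(k):  0  0  0  0  1  1  1  1  2
So g(8) = 2.

2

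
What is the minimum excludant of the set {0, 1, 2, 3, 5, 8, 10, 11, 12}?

The values 0, 1, 2, 3 are all present; 4 is the first non-negative integer missing from the set.

4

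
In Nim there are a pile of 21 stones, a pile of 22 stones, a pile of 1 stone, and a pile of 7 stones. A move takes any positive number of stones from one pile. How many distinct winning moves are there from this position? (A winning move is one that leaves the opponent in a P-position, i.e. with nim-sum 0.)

Compute the nim-sum pairwise:
21 XOR 22 = 3
3 XOR 1 = 2
2 XOR 7 = 5
The overall nim-sum is X = 5. A pile of size p has a winning move iff p XOR X < p (reduce it to p XOR X).
  21: 21 XOR 5 = 16 < 21 — winning move (to 16).
  22: 22 XOR 5 = 19 < 22 — winning move (to 19).
  1: 1 XOR 5 = 4 ≥ 1 — no move.
  7: 7 XOR 5 = 2 < 7 — winning move (to 2).
That gives 3 winning moves.

3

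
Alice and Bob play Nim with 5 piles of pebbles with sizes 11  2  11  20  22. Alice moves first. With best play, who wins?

Bob wins

Compute the nim-sum pairwise:
11 ⊕ 2 = 9
9 ⊕ 11 = 2
2 ⊕ 20 = 22
22 ⊕ 22 = 0
The nim-sum is 0, so this is a P-position: the player to move is in a losing position under optimal play; Alice is about to move from it and so loses — Bob wins.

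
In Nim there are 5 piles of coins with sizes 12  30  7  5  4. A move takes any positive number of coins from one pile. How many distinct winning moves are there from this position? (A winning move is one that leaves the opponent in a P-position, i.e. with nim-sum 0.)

1

Bitwise XOR of the heap sizes:
  01100  (12)
  11110  (30)
  00111  (7)
  00101  (5)
  00100  (4)
  -----
  10100  (20)
The overall nim-sum is X = 20. A pile of size p has a winning move iff p XOR X < p (reduce it to p XOR X).
  12: 12 XOR 20 = 24 ≥ 12 — no move.
  30: 30 XOR 20 = 10 < 30 — winning move (to 10).
  7: 7 XOR 20 = 19 ≥ 7 — no move.
  5: 5 XOR 20 = 17 ≥ 5 — no move.
  4: 4 XOR 20 = 16 ≥ 4 — no move.
That gives 1 winning move.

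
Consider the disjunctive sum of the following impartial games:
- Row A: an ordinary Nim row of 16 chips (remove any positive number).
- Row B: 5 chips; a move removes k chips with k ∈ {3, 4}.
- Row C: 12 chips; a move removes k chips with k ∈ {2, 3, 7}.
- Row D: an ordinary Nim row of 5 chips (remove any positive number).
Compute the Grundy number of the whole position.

21

Row A is a plain Nim row of size 16, so its Grundy value is 16.
Build the Grundy sequence for row B with g(k) = mex{g(k−s) : s ∈ {3, 4}, s ≤ k}:
k:     0  1  2  3  4  5
g(k):  0  0  0  1  1  1
So g(5) = 1.
Build the Grundy sequence for row C with g(k) = mex{g(k−s) : s ∈ {2, 3, 7}, s ≤ k}:
g(0) = mex{} = 0
g(1) = mex{} = 0
g(2) = mex{0} = 1
g(3) = mex{0} = 1
g(4) = mex{0,1} = 2
g(5) = mex{1} = 0
g(6) = mex{1,2} = 0
g(7) = mex{0,2} = 1
g(8) = mex{0} = 1
g(9) = mex{0,1} = 2
g(10) = mex{1} = 0
g(11) = mex{1,2} = 0
g(12) = mex{0,2} = 1
So g(12) = 1.
Row D is a plain Nim row of size 5, so its Grundy value is 5.
By the Sprague-Grundy theorem, the Grundy value of a sum of independent games is the XOR of the component values.
Combined value = 16 ⊕ 1 ⊕ 1 ⊕ 5 = 21.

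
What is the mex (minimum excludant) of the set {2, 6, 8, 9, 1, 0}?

3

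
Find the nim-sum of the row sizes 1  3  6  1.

Nim-sum: 1 XOR 3 XOR 6 XOR 1 = 5.

5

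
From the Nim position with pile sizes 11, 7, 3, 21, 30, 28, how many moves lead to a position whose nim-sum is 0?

In binary:
  01011  (11)
  00111  (7)
  00011  (3)
  10101  (21)
  11110  (30)
  11100  (28)
  -----
  11000  (24)
The overall nim-sum is X = 24. A pile of size p has a winning move iff p XOR X < p (reduce it to p XOR X).
  11: 11 XOR 24 = 19 ≥ 11 — no move.
  7: 7 XOR 24 = 31 ≥ 7 — no move.
  3: 3 XOR 24 = 27 ≥ 3 — no move.
  21: 21 XOR 24 = 13 < 21 — winning move (to 13).
  30: 30 XOR 24 = 6 < 30 — winning move (to 6).
  28: 28 XOR 24 = 4 < 28 — winning move (to 4).
That gives 3 winning moves.

3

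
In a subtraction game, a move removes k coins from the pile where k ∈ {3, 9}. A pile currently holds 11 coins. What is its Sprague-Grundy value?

1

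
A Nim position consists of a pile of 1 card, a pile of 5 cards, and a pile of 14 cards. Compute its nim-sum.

Nim-sum: 1 ^ 5 ^ 14 = 10.

10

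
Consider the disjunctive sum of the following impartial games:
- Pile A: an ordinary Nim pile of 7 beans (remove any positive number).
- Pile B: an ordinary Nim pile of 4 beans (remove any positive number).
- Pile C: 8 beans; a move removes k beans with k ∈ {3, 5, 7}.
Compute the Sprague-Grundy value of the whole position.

Pile A is a plain Nim pile of size 7, so its Grundy value is 7.
Pile B is a plain Nim pile of size 4, so its Grundy value is 4.
Grundy values for pile C (subtraction set {3, 5, 7}):
g(0) = mex{} = 0
g(1) = mex{} = 0
g(2) = mex{} = 0
g(3) = mex{0} = 1
g(4) = mex{0} = 1
g(5) = mex{0} = 1
g(6) = mex{0,1} = 2
g(7) = mex{0,1} = 2
g(8) = mex{0,1} = 2
So g(8) = 2.
By the Sprague-Grundy theorem, the Grundy value of a sum of independent games is the XOR of the component values.
Combined value = 7 XOR 4 XOR 2 = 1.

1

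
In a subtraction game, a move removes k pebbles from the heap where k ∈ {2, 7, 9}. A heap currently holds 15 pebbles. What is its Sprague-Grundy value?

0

Compute g(0), g(1), … for moves {2, 7, 9}:
k:     0  1  2  3  4  5  6  7  8  9 10 11 12 13 14 15
g(k):  0  0  1  1  0  0  1  1  2  2  3  3  2  2  3  0
So g(15) = 0.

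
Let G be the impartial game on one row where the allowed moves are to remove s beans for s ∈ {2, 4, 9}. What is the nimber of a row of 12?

Build the Grundy sequence with g(k) = mex{g(k−s) : s ∈ {2, 4, 9}, s ≤ k}:
k:     0  1  2  3  4  5  6  7  8  9 10 11 12
g(k):  0  0  1  1  2  2  0  0  1  1  2  2  0
So g(12) = 0.

0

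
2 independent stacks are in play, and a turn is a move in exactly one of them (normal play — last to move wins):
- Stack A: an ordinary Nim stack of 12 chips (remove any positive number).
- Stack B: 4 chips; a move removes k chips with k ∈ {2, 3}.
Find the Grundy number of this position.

Stack A is a plain Nim stack of size 12, so its Grundy value is 12.
For stack B, compute g(0), g(1), … with moves {2, 3}:
g(0) = mex{} = 0
g(1) = mex{} = 0
g(2) = mex{0} = 1
g(3) = mex{0} = 1
g(4) = mex{0,1} = 2
So g(4) = 2.
The value of a disjunctive sum is the nim-sum of the parts.
Combined value = 12 XOR 2 = 14.

14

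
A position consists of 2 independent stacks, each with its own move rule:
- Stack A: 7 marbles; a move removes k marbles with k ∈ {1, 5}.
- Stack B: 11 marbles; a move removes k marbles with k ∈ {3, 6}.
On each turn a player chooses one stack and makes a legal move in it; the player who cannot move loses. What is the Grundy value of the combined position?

Grundy values for stack A (subtraction set {1, 5}):
k:     0  1  2  3  4  5  6  7
g(k):  0  1  0  1  0  1  0  1
So g(7) = 1.
For stack B, compute g(0), g(1), … with moves {3, 6}:
k:     0  1  2  3  4  5  6  7  8  9 10 11
g(k):  0  0  0  1  1  1  2  2  2  0  0  0
So g(11) = 0.
The value of a disjunctive sum is the nim-sum of the parts.
Combined value = 1 ⊕ 0 = 1.

1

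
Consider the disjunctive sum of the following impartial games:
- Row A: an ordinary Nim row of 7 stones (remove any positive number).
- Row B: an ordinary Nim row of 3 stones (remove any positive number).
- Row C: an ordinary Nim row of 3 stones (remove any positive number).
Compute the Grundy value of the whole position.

Row A is a plain Nim row of size 7, so its Grundy value is 7.
Row B is a plain Nim row of size 3, so its Grundy value is 3.
Row C is a plain Nim row of size 3, so its Grundy value is 3.
The value of a disjunctive sum is the nim-sum of the parts.
Combined value = 7 ⊕ 3 ⊕ 3 = 7.

7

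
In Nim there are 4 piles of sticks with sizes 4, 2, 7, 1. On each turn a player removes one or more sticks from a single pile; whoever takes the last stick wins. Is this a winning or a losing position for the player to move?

Losing position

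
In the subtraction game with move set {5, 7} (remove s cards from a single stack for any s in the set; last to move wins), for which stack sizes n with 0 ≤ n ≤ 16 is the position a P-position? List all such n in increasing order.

0, 1, 2, 3, 4, 12, 13, 14, 15, 16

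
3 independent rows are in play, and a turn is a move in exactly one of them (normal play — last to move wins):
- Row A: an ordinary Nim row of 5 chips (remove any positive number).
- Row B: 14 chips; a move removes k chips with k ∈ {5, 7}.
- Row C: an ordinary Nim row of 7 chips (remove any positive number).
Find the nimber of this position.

2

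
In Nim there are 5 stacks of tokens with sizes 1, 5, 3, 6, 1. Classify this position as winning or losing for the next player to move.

Compute the nim-sum pairwise:
1 ^ 5 = 4
4 ^ 3 = 7
7 ^ 6 = 1
1 ^ 1 = 0
The nim-sum is 0, so this is a P-position: the player to move is in a losing position under optimal play.

Losing position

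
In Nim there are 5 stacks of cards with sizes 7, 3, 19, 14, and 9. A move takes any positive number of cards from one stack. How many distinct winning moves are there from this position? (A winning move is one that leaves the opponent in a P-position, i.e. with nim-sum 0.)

Write each in binary and XOR column by column:
  00111  (7)
  00011  (3)
  10011  (19)
  01110  (14)
  01001  (9)
  -----
  10000  (16)
The overall nim-sum is X = 16. A stack of size p has a winning move iff p XOR X < p (reduce it to p XOR X).
  7: 7 XOR 16 = 23 ≥ 7 — no move.
  3: 3 XOR 16 = 19 ≥ 3 — no move.
  19: 19 XOR 16 = 3 < 19 — winning move (to 3).
  14: 14 XOR 16 = 30 ≥ 14 — no move.
  9: 9 XOR 16 = 25 ≥ 9 — no move.
That gives 1 winning move.

1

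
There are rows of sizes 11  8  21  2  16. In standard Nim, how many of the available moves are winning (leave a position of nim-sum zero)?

1

Bitwise XOR of the heap sizes:
  01011  (11)
  01000  (8)
  10101  (21)
  00010  (2)
  10000  (16)
  -----
  00100  (4)
The overall nim-sum is X = 4. A row of size p has a winning move iff p XOR X < p (reduce it to p XOR X).
  11: 11 XOR 4 = 15 ≥ 11 — no move.
  8: 8 XOR 4 = 12 ≥ 8 — no move.
  21: 21 XOR 4 = 17 < 21 — winning move (to 17).
  2: 2 XOR 4 = 6 ≥ 2 — no move.
  16: 16 XOR 4 = 20 ≥ 16 — no move.
That gives 1 winning move.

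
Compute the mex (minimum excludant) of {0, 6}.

1

0 is in the set but 1 is not, so the mex is 1.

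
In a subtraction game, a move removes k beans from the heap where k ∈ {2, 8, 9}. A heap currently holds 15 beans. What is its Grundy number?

Grundy values for subtraction set {2, 8, 9}:
k:     0  1  2  3  4  5  6  7  8  9 10 11 12 13 14 15
g(k):  0  0  1  1  0  0  1  1  2  2  3  0  2  1  3  0
So g(15) = 0.

0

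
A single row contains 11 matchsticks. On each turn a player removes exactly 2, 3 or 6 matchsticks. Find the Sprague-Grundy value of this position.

Build the Grundy sequence with g(k) = mex{g(k−s) : s ∈ {2, 3, 6}, s ≤ k}:
k:     0  1  2  3  4  5  6  7  8  9 10 11
g(k):  0  0  1  1  2  0  3  1  2  0  0  1
So g(11) = 1.

1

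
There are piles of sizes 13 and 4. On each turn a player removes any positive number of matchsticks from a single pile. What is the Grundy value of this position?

9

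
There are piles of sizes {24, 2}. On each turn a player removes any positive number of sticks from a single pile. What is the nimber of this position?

26

Compute the nim-sum pairwise:
24 ⊕ 2 = 26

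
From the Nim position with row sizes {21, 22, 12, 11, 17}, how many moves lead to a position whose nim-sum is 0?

Nim-sum: 21 ^ 22 ^ 12 ^ 11 ^ 17 = 21.
The overall nim-sum is X = 21. A row of size p has a winning move iff p XOR X < p (reduce it to p XOR X).
  21: 21 XOR 21 = 0 < 21 — winning move (to 0).
  22: 22 XOR 21 = 3 < 22 — winning move (to 3).
  12: 12 XOR 21 = 25 ≥ 12 — no move.
  11: 11 XOR 21 = 30 ≥ 11 — no move.
  17: 17 XOR 21 = 4 < 17 — winning move (to 4).
That gives 3 winning moves.

3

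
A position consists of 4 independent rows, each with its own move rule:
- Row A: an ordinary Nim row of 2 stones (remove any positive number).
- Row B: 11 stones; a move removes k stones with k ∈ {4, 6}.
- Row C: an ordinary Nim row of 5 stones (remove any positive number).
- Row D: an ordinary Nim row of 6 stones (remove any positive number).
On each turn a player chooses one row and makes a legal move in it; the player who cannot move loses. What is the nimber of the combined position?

Row A is a plain Nim row of size 2, so its Grundy value is 2.
Grundy values for row B (subtraction set {4, 6}):
g(0) = mex{} = 0
g(1) = mex{} = 0
g(2) = mex{} = 0
g(3) = mex{} = 0
g(4) = mex{0} = 1
g(5) = mex{0} = 1
g(6) = mex{0} = 1
g(7) = mex{0} = 1
g(8) = mex{0,1} = 2
g(9) = mex{0,1} = 2
g(10) = mex{1} = 0
g(11) = mex{1} = 0
So g(11) = 0.
Row C is a plain Nim row of size 5, so its Grundy value is 5.
Row D is a plain Nim row of size 6, so its Grundy value is 6.
By the Sprague-Grundy theorem, the Grundy value of a sum of independent games is the XOR of the component values.
Combined value = 2 XOR 0 XOR 5 XOR 6 = 1.

1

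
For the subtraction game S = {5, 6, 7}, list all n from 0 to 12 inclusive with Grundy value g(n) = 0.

0, 1, 2, 3, 4, 12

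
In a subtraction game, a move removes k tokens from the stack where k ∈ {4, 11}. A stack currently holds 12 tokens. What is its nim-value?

Compute g(0), g(1), … for moves {4, 11}:
k:     0  1  2  3  4  5  6  7  8  9 10 11 12
g(k):  0  0  0  0  1  1  1  1  0  0  0  2  1
So g(12) = 1.

1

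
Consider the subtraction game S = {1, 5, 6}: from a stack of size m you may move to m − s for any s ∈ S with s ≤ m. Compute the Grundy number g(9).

Compute g(0), g(1), … for moves {1, 5, 6}:
k:     0  1  2  3  4  5  6  7  8  9
g(k):  0  1  0  1  0  1  2  3  2  3
So g(9) = 3.

3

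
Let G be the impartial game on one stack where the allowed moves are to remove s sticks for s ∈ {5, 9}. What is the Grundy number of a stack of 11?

2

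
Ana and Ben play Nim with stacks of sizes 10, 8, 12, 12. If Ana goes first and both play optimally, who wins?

Ana wins

Nim-sum: 10 XOR 8 XOR 12 XOR 12 = 2.
The nim-sum is 2 ≠ 0, so this is an N-position: the player to move can win; Ana has a winning move.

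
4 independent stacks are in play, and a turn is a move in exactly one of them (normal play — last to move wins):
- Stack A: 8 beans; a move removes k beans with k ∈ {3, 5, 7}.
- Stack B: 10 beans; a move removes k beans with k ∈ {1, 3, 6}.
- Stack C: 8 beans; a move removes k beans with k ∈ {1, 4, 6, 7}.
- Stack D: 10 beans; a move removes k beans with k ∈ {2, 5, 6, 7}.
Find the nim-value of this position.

Build the Grundy sequence for stack A with g(k) = mex{g(k−s) : s ∈ {3, 5, 7}, s ≤ k}:
g(0) = mex{} = 0
g(1) = mex{} = 0
g(2) = mex{} = 0
g(3) = mex{0} = 1
g(4) = mex{0} = 1
g(5) = mex{0} = 1
g(6) = mex{0,1} = 2
g(7) = mex{0,1} = 2
g(8) = mex{0,1} = 2
So g(8) = 2.
Grundy values for stack B (subtraction set {1, 3, 6}):
k:     0  1  2  3  4  5  6  7  8  9 10
g(k):  0  1  0  1  0  1  2  3  2  0  1
So g(10) = 1.
Build the Grundy sequence for stack C with g(k) = mex{g(k−s) : s ∈ {1, 4, 6, 7}, s ≤ k}:
k:     0  1  2  3  4  5  6  7  8
g(k):  0  1  0  1  2  0  1  2  3
So g(8) = 3.
Build the Grundy sequence for stack D with g(k) = mex{g(k−s) : s ∈ {2, 5, 6, 7}, s ≤ k}:
k:     0  1  2  3  4  5  6  7  8  9 10
g(k):  0  0  1  1  0  2  1  3  2  2  3
So g(10) = 3.
The value of a disjunctive sum is the nim-sum of the parts.
Combined value = 2 ⊕ 1 ⊕ 3 ⊕ 3 = 3.

3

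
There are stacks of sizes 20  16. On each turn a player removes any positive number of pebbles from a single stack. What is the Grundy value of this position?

Nim-sum: 20 ^ 16 = 4.

4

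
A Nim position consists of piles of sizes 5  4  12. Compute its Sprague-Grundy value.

13

Compute the nim-sum pairwise:
5 XOR 4 = 1
1 XOR 12 = 13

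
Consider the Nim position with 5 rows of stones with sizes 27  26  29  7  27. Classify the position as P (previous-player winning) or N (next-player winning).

P-position

Nim-sum: 27 XOR 26 XOR 29 XOR 7 XOR 27 = 0.
The nim-sum is 0, so this is a P-position: the player to move is in a losing position under optimal play.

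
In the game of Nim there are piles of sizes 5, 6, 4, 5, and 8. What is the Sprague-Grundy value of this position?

10

Write each in binary and XOR column by column:
  0101  (5)
  0110  (6)
  0100  (4)
  0101  (5)
  1000  (8)
  ----
  1010  (10)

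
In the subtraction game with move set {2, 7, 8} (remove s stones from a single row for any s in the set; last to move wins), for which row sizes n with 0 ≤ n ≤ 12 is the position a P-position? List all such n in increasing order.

Compute g(0), g(1), … for moves {2, 7, 8}:
g(0) = mex{} = 0
g(1) = mex{} = 0
g(2) = mex{0} = 1
g(3) = mex{0} = 1
g(4) = mex{1} = 0
g(5) = mex{1} = 0
g(6) = mex{0} = 1
g(7) = mex{0} = 1
g(8) = mex{0,1} = 2
g(9) = mex{0,1} = 2
g(10) = mex{1,2} = 0
g(11) = mex{0,1,2} = 3
g(12) = mex{0} = 1
The P-positions (g = 0) in 0..12 are 0, 1, 4, 5, 10.

0, 1, 4, 5, 10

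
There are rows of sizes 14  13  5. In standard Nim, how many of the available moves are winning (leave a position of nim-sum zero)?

3

Write each in binary and XOR column by column:
  1110  (14)
  1101  (13)
  0101  (5)
  ----
  0110  (6)
The overall nim-sum is X = 6. A row of size p has a winning move iff p XOR X < p (reduce it to p XOR X).
  14: 14 XOR 6 = 8 < 14 — winning move (to 8).
  13: 13 XOR 6 = 11 < 13 — winning move (to 11).
  5: 5 XOR 6 = 3 < 5 — winning move (to 3).
That gives 3 winning moves.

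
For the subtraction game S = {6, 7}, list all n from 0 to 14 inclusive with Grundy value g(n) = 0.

0, 1, 2, 3, 4, 5, 13, 14

Build the Grundy sequence with g(k) = mex{g(k−s) : s ∈ {6, 7}, s ≤ k}:
k:     0  1  2  3  4  5  6  7  8  9 10 11 12 13 14
g(k):  0  0  0  0  0  0  1  1  1  1  1  1  2  0  0
The P-positions (g = 0) in 0..14 are 0, 1, 2, 3, 4, 5, 13, 14.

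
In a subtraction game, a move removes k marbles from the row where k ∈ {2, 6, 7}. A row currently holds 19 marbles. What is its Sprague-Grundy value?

Grundy values for subtraction set {2, 6, 7}:
k:     0  1  2  3  4  5  6  7  8  9 10 11 12 13 14 15 16 17 18 19
g(k):  0  0  1  1  0  0  1  1  2  0  3  1  2  0  0  1  1  0  0  1
So g(19) = 1.

1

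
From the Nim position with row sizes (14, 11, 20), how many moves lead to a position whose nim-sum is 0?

1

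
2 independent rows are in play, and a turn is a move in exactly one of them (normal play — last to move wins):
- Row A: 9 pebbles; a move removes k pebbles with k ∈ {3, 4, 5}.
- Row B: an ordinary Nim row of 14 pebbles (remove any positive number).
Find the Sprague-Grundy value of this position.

14

Grundy values for row A (subtraction set {3, 4, 5}):
k:     0  1  2  3  4  5  6  7  8  9
g(k):  0  0  0  1  1  1  2  2  0  0
So g(9) = 0.
Row B is a plain Nim row of size 14, so its Grundy value is 14.
By the Sprague-Grundy theorem, the Grundy value of a sum of independent games is the XOR of the component values.
Combined value = 0 XOR 14 = 14.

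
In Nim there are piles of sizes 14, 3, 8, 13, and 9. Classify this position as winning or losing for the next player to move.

Winning position

Nim-sum: 14 XOR 3 XOR 8 XOR 13 XOR 9 = 1.
The nim-sum is 1 ≠ 0, so this is an N-position: the player to move can win.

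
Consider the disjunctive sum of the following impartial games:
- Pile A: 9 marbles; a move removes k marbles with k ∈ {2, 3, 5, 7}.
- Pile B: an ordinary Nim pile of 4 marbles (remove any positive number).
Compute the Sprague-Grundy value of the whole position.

4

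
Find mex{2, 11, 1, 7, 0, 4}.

The values 0, 1, 2 are all present; 3 is the first non-negative integer missing from the set.

3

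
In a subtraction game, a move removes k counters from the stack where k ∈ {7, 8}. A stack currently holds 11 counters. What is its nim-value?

1

Compute g(0), g(1), … for moves {7, 8}:
g(0) = mex{} = 0
g(1) = mex{} = 0
g(2) = mex{} = 0
g(3) = mex{} = 0
g(4) = mex{} = 0
g(5) = mex{} = 0
g(6) = mex{} = 0
g(7) = mex{0} = 1
g(8) = mex{0} = 1
g(9) = mex{0} = 1
g(10) = mex{0} = 1
g(11) = mex{0} = 1
So g(11) = 1.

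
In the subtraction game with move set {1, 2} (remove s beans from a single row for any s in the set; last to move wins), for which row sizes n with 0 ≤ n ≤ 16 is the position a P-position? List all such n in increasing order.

0, 3, 6, 9, 12, 15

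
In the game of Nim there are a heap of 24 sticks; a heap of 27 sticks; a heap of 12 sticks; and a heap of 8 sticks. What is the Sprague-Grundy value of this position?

7

Bitwise XOR of the heap sizes:
  11000  (24)
  11011  (27)
  01100  (12)
  01000  (8)
  -----
  00111  (7)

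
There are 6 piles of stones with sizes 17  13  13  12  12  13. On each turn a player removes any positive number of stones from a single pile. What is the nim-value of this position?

28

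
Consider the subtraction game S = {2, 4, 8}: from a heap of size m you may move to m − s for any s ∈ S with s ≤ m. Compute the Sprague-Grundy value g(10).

Compute g(0), g(1), … for moves {2, 4, 8}:
g(0) = mex{} = 0
g(1) = mex{} = 0
g(2) = mex{0} = 1
g(3) = mex{0} = 1
g(4) = mex{0,1} = 2
g(5) = mex{0,1} = 2
g(6) = mex{1,2} = 0
g(7) = mex{1,2} = 0
g(8) = mex{0,2} = 1
g(9) = mex{0,2} = 1
g(10) = mex{0,1} = 2
So g(10) = 2.

2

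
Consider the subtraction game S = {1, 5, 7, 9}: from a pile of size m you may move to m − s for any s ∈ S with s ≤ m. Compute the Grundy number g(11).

Compute g(0), g(1), … for moves {1, 5, 7, 9}:
k:     0  1  2  3  4  5  6  7  8  9 10 11
g(k):  0  1  0  1  0  1  0  1  0  1  0  1
So g(11) = 1.

1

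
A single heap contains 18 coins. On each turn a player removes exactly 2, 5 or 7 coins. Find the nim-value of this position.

2

Build the Grundy sequence with g(k) = mex{g(k−s) : s ∈ {2, 5, 7}, s ≤ k}:
k:     0  1  2  3  4  5  6  7  8  9 10 11 12 13 14 15 16 17 18
g(k):  0  0  1  1  0  2  1  3  2  2  0  3  1  0  0  1  1  2  2
So g(18) = 2.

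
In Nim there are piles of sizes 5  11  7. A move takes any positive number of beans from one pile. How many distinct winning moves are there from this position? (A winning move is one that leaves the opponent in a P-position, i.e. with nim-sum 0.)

1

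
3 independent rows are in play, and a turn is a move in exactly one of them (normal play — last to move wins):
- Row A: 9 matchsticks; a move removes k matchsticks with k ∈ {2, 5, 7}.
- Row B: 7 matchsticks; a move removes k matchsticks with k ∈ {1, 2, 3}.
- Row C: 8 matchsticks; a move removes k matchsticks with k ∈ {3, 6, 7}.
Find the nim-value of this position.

Grundy values for row A (subtraction set {2, 5, 7}):
k:     0  1  2  3  4  5  6  7  8  9
g(k):  0  0  1  1  0  2  1  3  2  2
So g(9) = 2.
Grundy values for row B (subtraction set {1, 2, 3}):
g(0) = mex{} = 0
g(1) = mex{0} = 1
g(2) = mex{0,1} = 2
g(3) = mex{0,1,2} = 3
g(4) = mex{1,2,3} = 0
g(5) = mex{0,2,3} = 1
g(6) = mex{0,1,3} = 2
g(7) = mex{0,1,2} = 3
So g(7) = 3.
Build the Grundy sequence for row C with g(k) = mex{g(k−s) : s ∈ {3, 6, 7}, s ≤ k}:
g(0) = mex{} = 0
g(1) = mex{} = 0
g(2) = mex{} = 0
g(3) = mex{0} = 1
g(4) = mex{0} = 1
g(5) = mex{0} = 1
g(6) = mex{0,1} = 2
g(7) = mex{0,1} = 2
g(8) = mex{0,1} = 2
So g(8) = 2.
The value of a disjunctive sum is the nim-sum of the parts.
Combined value = 2 ⊕ 3 ⊕ 2 = 3.

3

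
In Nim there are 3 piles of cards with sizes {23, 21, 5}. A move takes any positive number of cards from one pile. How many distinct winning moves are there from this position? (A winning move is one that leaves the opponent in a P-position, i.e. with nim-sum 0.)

3

In binary:
  10111  (23)
  10101  (21)
  00101  (5)
  -----
  00111  (7)
The overall nim-sum is X = 7. A pile of size p has a winning move iff p XOR X < p (reduce it to p XOR X).
  23: 23 XOR 7 = 16 < 23 — winning move (to 16).
  21: 21 XOR 7 = 18 < 21 — winning move (to 18).
  5: 5 XOR 7 = 2 < 5 — winning move (to 2).
That gives 3 winning moves.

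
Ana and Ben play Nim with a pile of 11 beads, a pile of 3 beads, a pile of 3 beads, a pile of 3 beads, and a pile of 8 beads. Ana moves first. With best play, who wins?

In binary:
  1011  (11)
  0011  (3)
  0011  (3)
  0011  (3)
  1000  (8)
  ----
  0000  (0)
The nim-sum is 0, so this is a P-position: the player to move is in a losing position under optimal play; Ana is about to move from it and so loses — Ben wins.

Ben wins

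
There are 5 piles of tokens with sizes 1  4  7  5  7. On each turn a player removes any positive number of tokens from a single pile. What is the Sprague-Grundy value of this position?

In binary:
  001  (1)
  100  (4)
  111  (7)
  101  (5)
  111  (7)
  ---
  000  (0)

0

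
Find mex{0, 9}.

0 is in the set but 1 is not, so the mex is 1.

1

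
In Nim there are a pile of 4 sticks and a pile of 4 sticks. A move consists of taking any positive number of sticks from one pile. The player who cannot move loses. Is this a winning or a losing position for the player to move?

Losing position

Compute the nim-sum pairwise:
4 XOR 4 = 0
The nim-sum is 0, so this is a P-position: the player to move is in a losing position under optimal play.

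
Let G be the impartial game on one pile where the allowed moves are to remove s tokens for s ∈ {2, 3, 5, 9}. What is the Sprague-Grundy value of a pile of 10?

1

Build the Grundy sequence with g(k) = mex{g(k−s) : s ∈ {2, 3, 5, 9}, s ≤ k}:
g(0) = mex{} = 0
g(1) = mex{} = 0
g(2) = mex{0} = 1
g(3) = mex{0} = 1
g(4) = mex{0,1} = 2
g(5) = mex{0,1} = 2
g(6) = mex{0,1,2} = 3
g(7) = mex{1,2} = 0
g(8) = mex{1,2,3} = 0
g(9) = mex{0,2,3} = 1
g(10) = mex{0,2} = 1
So g(10) = 1.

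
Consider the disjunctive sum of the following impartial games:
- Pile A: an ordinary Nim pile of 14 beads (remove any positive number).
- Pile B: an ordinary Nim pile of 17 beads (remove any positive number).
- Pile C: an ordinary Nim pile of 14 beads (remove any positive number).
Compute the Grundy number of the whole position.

17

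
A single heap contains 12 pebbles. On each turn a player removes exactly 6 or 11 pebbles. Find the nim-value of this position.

2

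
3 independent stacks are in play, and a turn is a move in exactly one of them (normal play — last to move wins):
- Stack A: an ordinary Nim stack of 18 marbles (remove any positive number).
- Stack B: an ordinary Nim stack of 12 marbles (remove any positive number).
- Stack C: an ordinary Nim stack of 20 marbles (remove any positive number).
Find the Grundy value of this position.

10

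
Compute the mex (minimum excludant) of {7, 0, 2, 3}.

0 is in the set but 1 is not, so the mex is 1.

1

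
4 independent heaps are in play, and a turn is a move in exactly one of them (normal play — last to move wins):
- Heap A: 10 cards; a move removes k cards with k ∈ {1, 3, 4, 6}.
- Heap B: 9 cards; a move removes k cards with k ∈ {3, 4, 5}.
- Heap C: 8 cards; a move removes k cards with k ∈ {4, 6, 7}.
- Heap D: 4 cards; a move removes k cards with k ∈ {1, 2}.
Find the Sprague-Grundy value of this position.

2

Grundy values for heap A (subtraction set {1, 3, 4, 6}):
k:     0  1  2  3  4  5  6  7  8  9 10
g(k):  0  1  0  1  2  3  2  0  1  0  1
So g(10) = 1.
Build the Grundy sequence for heap B with g(k) = mex{g(k−s) : s ∈ {3, 4, 5}, s ≤ k}:
k:     0  1  2  3  4  5  6  7  8  9
g(k):  0  0  0  1  1  1  2  2  0  0
So g(9) = 0.
For heap C, compute g(0), g(1), … with moves {4, 6, 7}:
k:     0  1  2  3  4  5  6  7  8
g(k):  0  0  0  0  1  1  1  1  2
So g(8) = 2.
Build the Grundy sequence for heap D with g(k) = mex{g(k−s) : s ∈ {1, 2}, s ≤ k}:
g(0) = mex{} = 0
g(1) = mex{0} = 1
g(2) = mex{0,1} = 2
g(3) = mex{1,2} = 0
g(4) = mex{0,2} = 1
So g(4) = 1.
The value of a disjunctive sum is the nim-sum of the parts.
Combined value = 1 ⊕ 0 ⊕ 2 ⊕ 1 = 2.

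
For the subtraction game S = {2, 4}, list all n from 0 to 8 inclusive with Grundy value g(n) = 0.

Build the Grundy sequence with g(k) = mex{g(k−s) : s ∈ {2, 4}, s ≤ k}:
g(0) = mex{} = 0
g(1) = mex{} = 0
g(2) = mex{0} = 1
g(3) = mex{0} = 1
g(4) = mex{0,1} = 2
g(5) = mex{0,1} = 2
g(6) = mex{1,2} = 0
g(7) = mex{1,2} = 0
g(8) = mex{0,2} = 1
The P-positions (g = 0) in 0..8 are 0, 1, 6, 7.

0, 1, 6, 7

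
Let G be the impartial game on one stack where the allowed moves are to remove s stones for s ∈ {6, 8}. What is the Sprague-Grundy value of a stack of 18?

0

Build the Grundy sequence with g(k) = mex{g(k−s) : s ∈ {6, 8}, s ≤ k}:
k:     0  1  2  3  4  5  6  7  8  9 10 11 12 13 14 15 16 17 18
g(k):  0  0  0  0  0  0  1  1  1  1  1  1  2  2  0  0  0  0  0
So g(18) = 0.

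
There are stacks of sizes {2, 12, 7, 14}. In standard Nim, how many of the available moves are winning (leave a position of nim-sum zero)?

3

Compute the nim-sum pairwise:
2 ^ 12 = 14
14 ^ 7 = 9
9 ^ 14 = 7
The overall nim-sum is X = 7. A stack of size p has a winning move iff p XOR X < p (reduce it to p XOR X).
  2: 2 XOR 7 = 5 ≥ 2 — no move.
  12: 12 XOR 7 = 11 < 12 — winning move (to 11).
  7: 7 XOR 7 = 0 < 7 — winning move (to 0).
  14: 14 XOR 7 = 9 < 14 — winning move (to 9).
That gives 3 winning moves.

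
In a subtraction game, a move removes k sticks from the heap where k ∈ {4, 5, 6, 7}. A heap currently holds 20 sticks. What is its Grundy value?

2

Compute g(0), g(1), … for moves {4, 5, 6, 7}:
k:     0  1  2  3  4  5  6  7  8  9 10 11 12 13 14 15 16 17 18 19 20
g(k):  0  0  0  0  1  1  1  1  2  2  2  0  0  0  0  1  1  1  1  2  2
So g(20) = 2.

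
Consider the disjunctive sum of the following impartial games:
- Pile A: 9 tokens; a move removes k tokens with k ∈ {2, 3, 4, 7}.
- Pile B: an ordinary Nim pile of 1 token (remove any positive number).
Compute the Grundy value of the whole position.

5

Grundy values for pile A (subtraction set {2, 3, 4, 7}):
k:     0  1  2  3  4  5  6  7  8  9
g(k):  0  0  1  1  2  2  0  3  1  4
So g(9) = 4.
Pile B is a plain Nim pile of size 1, so its Grundy value is 1.
By the Sprague-Grundy theorem, the Grundy value of a sum of independent games is the XOR of the component values.
Combined value = 4 ⊕ 1 = 5.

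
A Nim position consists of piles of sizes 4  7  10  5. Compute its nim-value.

12

Compute the nim-sum pairwise:
4 ⊕ 7 = 3
3 ⊕ 10 = 9
9 ⊕ 5 = 12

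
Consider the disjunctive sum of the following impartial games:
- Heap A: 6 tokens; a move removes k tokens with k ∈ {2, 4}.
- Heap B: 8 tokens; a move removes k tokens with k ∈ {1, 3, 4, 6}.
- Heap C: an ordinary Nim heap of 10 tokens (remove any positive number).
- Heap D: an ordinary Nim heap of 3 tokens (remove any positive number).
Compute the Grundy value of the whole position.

8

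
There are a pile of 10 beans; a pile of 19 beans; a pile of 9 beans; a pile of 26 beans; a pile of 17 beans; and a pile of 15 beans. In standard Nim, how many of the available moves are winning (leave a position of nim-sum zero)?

Nim-sum: 10 ⊕ 19 ⊕ 9 ⊕ 26 ⊕ 17 ⊕ 15 = 20.
The overall nim-sum is X = 20. A pile of size p has a winning move iff p XOR X < p (reduce it to p XOR X).
  10: 10 XOR 20 = 30 ≥ 10 — no move.
  19: 19 XOR 20 = 7 < 19 — winning move (to 7).
  9: 9 XOR 20 = 29 ≥ 9 — no move.
  26: 26 XOR 20 = 14 < 26 — winning move (to 14).
  17: 17 XOR 20 = 5 < 17 — winning move (to 5).
  15: 15 XOR 20 = 27 ≥ 15 — no move.
That gives 3 winning moves.

3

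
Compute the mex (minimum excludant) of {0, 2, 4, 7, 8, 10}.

1

0 is in the set but 1 is not, so the mex is 1.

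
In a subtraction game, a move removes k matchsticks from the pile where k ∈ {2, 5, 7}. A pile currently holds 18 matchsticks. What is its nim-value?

Build the Grundy sequence with g(k) = mex{g(k−s) : s ∈ {2, 5, 7}, s ≤ k}:
k:     0  1  2  3  4  5  6  7  8  9 10 11 12 13 14 15 16 17 18
g(k):  0  0  1  1  0  2  1  3  2  2  0  3  1  0  0  1  1  2  2
So g(18) = 2.

2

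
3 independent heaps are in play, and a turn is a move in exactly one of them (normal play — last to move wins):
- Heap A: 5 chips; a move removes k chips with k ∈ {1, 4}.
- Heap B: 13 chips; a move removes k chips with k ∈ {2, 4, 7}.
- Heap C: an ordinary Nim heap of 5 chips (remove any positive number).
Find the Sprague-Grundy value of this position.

For heap A, compute g(0), g(1), … with moves {1, 4}:
g(0) = mex{} = 0
g(1) = mex{0} = 1
g(2) = mex{1} = 0
g(3) = mex{0} = 1
g(4) = mex{0,1} = 2
g(5) = mex{1,2} = 0
So g(5) = 0.
For heap B, compute g(0), g(1), … with moves {2, 4, 7}:
g(0) = mex{} = 0
g(1) = mex{} = 0
g(2) = mex{0} = 1
g(3) = mex{0} = 1
g(4) = mex{0,1} = 2
g(5) = mex{0,1} = 2
g(6) = mex{1,2} = 0
g(7) = mex{0,1,2} = 3
g(8) = mex{0,2} = 1
g(9) = mex{1,2,3} = 0
g(10) = mex{0,1} = 2
g(11) = mex{0,2,3} = 1
g(12) = mex{1,2} = 0
g(13) = mex{0,1} = 2
So g(13) = 2.
Heap C is a plain Nim heap of size 5, so its Grundy value is 5.
By the Sprague-Grundy theorem, the Grundy value of a sum of independent games is the XOR of the component values.
Combined value = 0 ⊕ 2 ⊕ 5 = 7.

7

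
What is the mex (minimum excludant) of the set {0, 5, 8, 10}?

0 is in the set but 1 is not, so the mex is 1.

1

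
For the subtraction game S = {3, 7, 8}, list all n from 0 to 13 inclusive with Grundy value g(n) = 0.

0, 1, 2, 6, 11, 12

Compute g(0), g(1), … for moves {3, 7, 8}:
k:     0  1  2  3  4  5  6  7  8  9 10 11 12 13
g(k):  0  0  0  1  1  1  0  2  2  1  3  0  0  2
The P-positions (g = 0) in 0..13 are 0, 1, 2, 6, 11, 12.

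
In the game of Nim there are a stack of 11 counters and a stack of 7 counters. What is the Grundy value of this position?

12

Write each in binary and XOR column by column:
  1011  (11)
  0111  (7)
  ----
  1100  (12)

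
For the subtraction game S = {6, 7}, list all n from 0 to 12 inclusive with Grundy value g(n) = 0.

0, 1, 2, 3, 4, 5

Compute g(0), g(1), … for moves {6, 7}:
g(0) = mex{} = 0
g(1) = mex{} = 0
g(2) = mex{} = 0
g(3) = mex{} = 0
g(4) = mex{} = 0
g(5) = mex{} = 0
g(6) = mex{0} = 1
g(7) = mex{0} = 1
g(8) = mex{0} = 1
g(9) = mex{0} = 1
g(10) = mex{0} = 1
g(11) = mex{0} = 1
g(12) = mex{0,1} = 2
The P-positions (g = 0) in 0..12 are 0, 1, 2, 3, 4, 5.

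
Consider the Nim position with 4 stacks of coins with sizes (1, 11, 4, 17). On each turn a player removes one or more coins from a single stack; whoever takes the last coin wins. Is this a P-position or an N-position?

N-position

Write each in binary and XOR column by column:
  00001  (1)
  01011  (11)
  00100  (4)
  10001  (17)
  -----
  11111  (31)
The nim-sum is 31 ≠ 0, so this is an N-position: the player to move can win.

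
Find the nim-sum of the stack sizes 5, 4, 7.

6

Bitwise XOR of the heap sizes:
  101  (5)
  100  (4)
  111  (7)
  ---
  110  (6)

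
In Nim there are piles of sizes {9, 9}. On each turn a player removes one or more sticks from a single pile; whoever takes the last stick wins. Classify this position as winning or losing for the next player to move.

Losing position

Compute the nim-sum pairwise:
9 XOR 9 = 0
The nim-sum is 0, so this is a P-position: the player to move is in a losing position under optimal play.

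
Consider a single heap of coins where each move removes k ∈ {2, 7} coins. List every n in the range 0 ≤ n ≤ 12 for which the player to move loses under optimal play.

0, 1, 4, 5, 9, 10

Compute g(0), g(1), … for moves {2, 7}:
g(0) = mex{} = 0
g(1) = mex{} = 0
g(2) = mex{0} = 1
g(3) = mex{0} = 1
g(4) = mex{1} = 0
g(5) = mex{1} = 0
g(6) = mex{0} = 1
g(7) = mex{0} = 1
g(8) = mex{0,1} = 2
g(9) = mex{1} = 0
g(10) = mex{1,2} = 0
g(11) = mex{0} = 1
g(12) = mex{0} = 1
The P-positions (g = 0) in 0..12 are 0, 1, 4, 5, 9, 10.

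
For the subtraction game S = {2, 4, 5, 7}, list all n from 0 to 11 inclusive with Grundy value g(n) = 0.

Grundy values for subtraction set {2, 4, 5, 7}:
g(0) = mex{} = 0
g(1) = mex{} = 0
g(2) = mex{0} = 1
g(3) = mex{0} = 1
g(4) = mex{0,1} = 2
g(5) = mex{0,1} = 2
g(6) = mex{0,1,2} = 3
g(7) = mex{0,1,2} = 3
g(8) = mex{0,1,2,3} = 4
g(9) = mex{1,2,3} = 0
g(10) = mex{1,2,3,4} = 0
g(11) = mex{0,2,3} = 1
The P-positions (g = 0) in 0..11 are 0, 1, 9, 10.

0, 1, 9, 10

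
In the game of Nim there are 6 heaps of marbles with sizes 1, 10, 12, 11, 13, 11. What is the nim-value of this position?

Write each in binary and XOR column by column:
  0001  (1)
  1010  (10)
  1100  (12)
  1011  (11)
  1101  (13)
  1011  (11)
  ----
  1010  (10)

10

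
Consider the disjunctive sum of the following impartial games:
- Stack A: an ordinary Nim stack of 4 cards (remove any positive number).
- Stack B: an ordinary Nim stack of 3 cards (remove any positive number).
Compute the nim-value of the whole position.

7

Stack A is a plain Nim stack of size 4, so its Grundy value is 4.
Stack B is a plain Nim stack of size 3, so its Grundy value is 3.
The value of a disjunctive sum is the nim-sum of the parts.
Combined value = 4 XOR 3 = 7.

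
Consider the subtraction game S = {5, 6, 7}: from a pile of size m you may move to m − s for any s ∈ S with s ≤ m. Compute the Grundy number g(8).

1

Compute g(0), g(1), … for moves {5, 6, 7}:
k:     0  1  2  3  4  5  6  7  8
g(k):  0  0  0  0  0  1  1  1  1
So g(8) = 1.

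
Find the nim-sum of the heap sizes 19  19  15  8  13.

Nim-sum: 19 XOR 19 XOR 15 XOR 8 XOR 13 = 10.

10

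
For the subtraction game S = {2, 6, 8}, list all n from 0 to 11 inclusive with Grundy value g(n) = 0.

0, 1, 4, 5

Compute g(0), g(1), … for moves {2, 6, 8}:
k:     0  1  2  3  4  5  6  7  8  9 10 11
g(k):  0  0  1  1  0  0  1  1  2  2  3  3
The P-positions (g = 0) in 0..11 are 0, 1, 4, 5.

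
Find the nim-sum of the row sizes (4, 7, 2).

Compute the nim-sum pairwise:
4 ⊕ 7 = 3
3 ⊕ 2 = 1

1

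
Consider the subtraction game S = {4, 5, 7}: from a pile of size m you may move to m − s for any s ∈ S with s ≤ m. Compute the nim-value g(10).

Build the Grundy sequence with g(k) = mex{g(k−s) : s ∈ {4, 5, 7}, s ≤ k}:
k:     0  1  2  3  4  5  6  7  8  9 10
g(k):  0  0  0  0  1  1  1  1  2  2  2
So g(10) = 2.

2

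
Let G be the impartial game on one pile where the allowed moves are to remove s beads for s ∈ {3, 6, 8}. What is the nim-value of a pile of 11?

Build the Grundy sequence with g(k) = mex{g(k−s) : s ∈ {3, 6, 8}, s ≤ k}:
k:     0  1  2  3  4  5  6  7  8  9 10 11
g(k):  0  0  0  1  1  1  2  2  2  3  3  0
So g(11) = 0.

0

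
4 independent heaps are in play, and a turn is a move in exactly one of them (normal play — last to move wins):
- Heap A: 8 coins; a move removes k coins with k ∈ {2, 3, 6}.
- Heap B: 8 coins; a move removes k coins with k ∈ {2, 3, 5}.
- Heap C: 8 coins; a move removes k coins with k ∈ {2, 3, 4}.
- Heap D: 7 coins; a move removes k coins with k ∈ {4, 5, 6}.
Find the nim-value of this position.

2

Build the Grundy sequence for heap A with g(k) = mex{g(k−s) : s ∈ {2, 3, 6}, s ≤ k}:
g(0) = mex{} = 0
g(1) = mex{} = 0
g(2) = mex{0} = 1
g(3) = mex{0} = 1
g(4) = mex{0,1} = 2
g(5) = mex{1} = 0
g(6) = mex{0,1,2} = 3
g(7) = mex{0,2} = 1
g(8) = mex{0,1,3} = 2
So g(8) = 2.
Build the Grundy sequence for heap B with g(k) = mex{g(k−s) : s ∈ {2, 3, 5}, s ≤ k}:
g(0) = mex{} = 0
g(1) = mex{} = 0
g(2) = mex{0} = 1
g(3) = mex{0} = 1
g(4) = mex{0,1} = 2
g(5) = mex{0,1} = 2
g(6) = mex{0,1,2} = 3
g(7) = mex{1,2} = 0
g(8) = mex{1,2,3} = 0
So g(8) = 0.
Grundy values for heap C (subtraction set {2, 3, 4}):
k:     0  1  2  3  4  5  6  7  8
g(k):  0  0  1  1  2  2  0  0  1
So g(8) = 1.
For heap D, compute g(0), g(1), … with moves {4, 5, 6}:
g(0) = mex{} = 0
g(1) = mex{} = 0
g(2) = mex{} = 0
g(3) = mex{} = 0
g(4) = mex{0} = 1
g(5) = mex{0} = 1
g(6) = mex{0} = 1
g(7) = mex{0} = 1
So g(7) = 1.
The value of a disjunctive sum is the nim-sum of the parts.
Combined value = 2 XOR 0 XOR 1 XOR 1 = 2.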